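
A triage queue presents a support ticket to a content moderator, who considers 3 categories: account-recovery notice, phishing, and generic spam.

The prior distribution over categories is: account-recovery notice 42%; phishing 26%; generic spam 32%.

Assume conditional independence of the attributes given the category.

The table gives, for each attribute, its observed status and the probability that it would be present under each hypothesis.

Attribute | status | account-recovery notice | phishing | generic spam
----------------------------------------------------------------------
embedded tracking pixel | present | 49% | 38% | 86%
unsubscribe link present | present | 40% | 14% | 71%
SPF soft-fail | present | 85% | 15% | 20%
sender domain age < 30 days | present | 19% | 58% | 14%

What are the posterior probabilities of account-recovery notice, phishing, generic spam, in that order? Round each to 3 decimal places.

By Bayes' rule with conditional independence, the unnormalized weight for each hypothesis is prior × ∏ likelihoods:
  account-recovery notice: 0.42 × 0.49 × 0.40 × 0.85 × 0.19 = 0.013295
  phishing: 0.26 × 0.38 × 0.14 × 0.15 × 0.58 = 0.0012034
  generic spam: 0.32 × 0.86 × 0.71 × 0.20 × 0.14 = 0.005471
The unnormalized weights sum to 0.019969.
P(account-recovery notice | evidence) = 0.013295 / 0.019969 ≈ 0.666
P(phishing | evidence) = 0.0012034 / 0.019969 ≈ 0.060
P(generic spam | evidence) = 0.005471 / 0.019969 ≈ 0.274

0.666, 0.060, 0.274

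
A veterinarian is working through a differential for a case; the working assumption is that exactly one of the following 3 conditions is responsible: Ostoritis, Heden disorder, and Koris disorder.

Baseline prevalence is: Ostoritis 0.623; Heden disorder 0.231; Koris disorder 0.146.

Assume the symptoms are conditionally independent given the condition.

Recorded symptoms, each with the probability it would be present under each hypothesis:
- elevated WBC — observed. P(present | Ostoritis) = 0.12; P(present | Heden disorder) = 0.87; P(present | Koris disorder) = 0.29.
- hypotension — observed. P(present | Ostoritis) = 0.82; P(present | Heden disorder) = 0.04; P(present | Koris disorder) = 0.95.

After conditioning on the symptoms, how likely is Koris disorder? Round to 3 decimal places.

0.367

By Bayes' rule with conditional independence, the unnormalized weight for each hypothesis is prior × ∏ likelihoods:
  Ostoritis: 0.623 × 0.12 × 0.82 = 0.061303
  Heden disorder: 0.231 × 0.87 × 0.04 = 0.0080388
  Koris disorder: 0.146 × 0.29 × 0.95 = 0.040223
Marginal likelihood of the evidence = 0.10956.
P(Koris disorder | evidence) = 0.040223 / 0.10956 ≈ 0.367.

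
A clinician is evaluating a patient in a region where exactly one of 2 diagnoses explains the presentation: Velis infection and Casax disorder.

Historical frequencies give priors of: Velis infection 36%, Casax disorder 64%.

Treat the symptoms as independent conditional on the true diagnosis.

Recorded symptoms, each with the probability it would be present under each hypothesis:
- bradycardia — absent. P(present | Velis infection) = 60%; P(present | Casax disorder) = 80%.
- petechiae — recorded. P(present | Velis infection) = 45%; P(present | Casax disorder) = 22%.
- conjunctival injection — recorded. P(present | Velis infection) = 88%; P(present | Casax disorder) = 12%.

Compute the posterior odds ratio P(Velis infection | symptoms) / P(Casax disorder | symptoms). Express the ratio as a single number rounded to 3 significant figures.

16.9

The normalizing constant cancels in an odds ratio, so compute prior × likelihood for the two hypotheses only (using 1 − P(present | H) for each absent symptom):
  Velis infection: 0.36 × (1 − 0.60) × 0.45 × 0.88 = 0.057024
  Casax disorder: 0.64 × (1 − 0.80) × 0.22 × 0.12 = 0.0033792
Odds(Velis infection : Casax disorder) = 0.057024 / 0.0033792 ≈ 16.9.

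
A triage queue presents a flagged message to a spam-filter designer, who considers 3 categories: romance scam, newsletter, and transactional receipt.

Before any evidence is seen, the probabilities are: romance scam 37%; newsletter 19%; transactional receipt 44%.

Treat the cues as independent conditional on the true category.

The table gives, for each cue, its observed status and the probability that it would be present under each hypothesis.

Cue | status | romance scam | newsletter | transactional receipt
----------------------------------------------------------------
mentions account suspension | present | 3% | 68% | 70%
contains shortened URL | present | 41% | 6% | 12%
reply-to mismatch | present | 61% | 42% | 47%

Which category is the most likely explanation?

transactional receipt

Multiply each prior by the joint likelihood of the cue pattern:
  romance scam: 0.37 × 0.03 × 0.41 × 0.61 = 0.0027761
  newsletter: 0.19 × 0.68 × 0.06 × 0.42 = 0.0032558
  transactional receipt: 0.44 × 0.70 × 0.12 × 0.47 = 0.017371
Marginal likelihood of the evidence = 0.023403.
P(romance scam | evidence) ≈ 0.0027761 / 0.023403 ≈ 0.119
P(newsletter | evidence) ≈ 0.0032558 / 0.023403 ≈ 0.139
P(transactional receipt | evidence) ≈ 0.017371 / 0.023403 ≈ 0.742
The largest is 0.742, so transactional receipt is most probable.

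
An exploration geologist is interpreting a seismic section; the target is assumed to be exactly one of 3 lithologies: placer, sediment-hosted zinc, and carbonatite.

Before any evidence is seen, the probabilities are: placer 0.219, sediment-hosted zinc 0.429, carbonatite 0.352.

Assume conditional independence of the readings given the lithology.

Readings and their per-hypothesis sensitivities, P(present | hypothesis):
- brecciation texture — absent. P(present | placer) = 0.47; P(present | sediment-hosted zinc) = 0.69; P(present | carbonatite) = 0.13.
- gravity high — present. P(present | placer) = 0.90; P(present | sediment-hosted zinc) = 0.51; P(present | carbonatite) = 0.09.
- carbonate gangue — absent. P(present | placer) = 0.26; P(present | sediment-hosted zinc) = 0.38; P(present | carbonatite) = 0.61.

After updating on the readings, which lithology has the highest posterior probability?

Multiply each prior by the joint likelihood of the reading pattern (using 1 − P(present | H) for each absent reading):
  placer: 0.219 × (1 − 0.47) × 0.90 × (1 − 0.26) = 0.077303
  sediment-hosted zinc: 0.429 × (1 − 0.69) × 0.51 × (1 − 0.38) = 0.042051
  carbonatite: 0.352 × (1 − 0.13) × 0.09 × (1 − 0.61) = 0.010749
The unnormalized weights sum to 0.1301.
P(placer | evidence) ≈ 0.077303 / 0.1301 ≈ 0.594
P(sediment-hosted zinc | evidence) ≈ 0.042051 / 0.1301 ≈ 0.323
P(carbonatite | evidence) ≈ 0.010749 / 0.1301 ≈ 0.083
The largest is 0.594, so placer is most probable.

placer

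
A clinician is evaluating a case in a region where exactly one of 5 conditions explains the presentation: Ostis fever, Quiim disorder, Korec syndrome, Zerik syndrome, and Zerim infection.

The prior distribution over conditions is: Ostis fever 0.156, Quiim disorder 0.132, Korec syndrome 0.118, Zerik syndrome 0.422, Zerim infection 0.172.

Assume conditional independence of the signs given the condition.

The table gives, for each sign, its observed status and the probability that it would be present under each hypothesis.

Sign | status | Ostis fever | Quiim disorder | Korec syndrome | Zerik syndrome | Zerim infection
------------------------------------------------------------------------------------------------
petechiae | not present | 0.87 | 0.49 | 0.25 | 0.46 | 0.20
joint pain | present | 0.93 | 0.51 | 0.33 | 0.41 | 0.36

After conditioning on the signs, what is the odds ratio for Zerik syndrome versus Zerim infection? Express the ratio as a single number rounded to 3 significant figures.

Unnormalized posterior weight (prior times the sign likelihoods) for each of the two hypotheses (using 1 − P(present | H) for each absent sign):
  Zerik syndrome: 0.422 × (1 − 0.46) × 0.41 = 0.093431
  Zerim infection: 0.172 × (1 − 0.20) × 0.36 = 0.049536
Odds(Zerik syndrome : Zerim infection) = 0.093431 / 0.049536 ≈ 1.89.

1.89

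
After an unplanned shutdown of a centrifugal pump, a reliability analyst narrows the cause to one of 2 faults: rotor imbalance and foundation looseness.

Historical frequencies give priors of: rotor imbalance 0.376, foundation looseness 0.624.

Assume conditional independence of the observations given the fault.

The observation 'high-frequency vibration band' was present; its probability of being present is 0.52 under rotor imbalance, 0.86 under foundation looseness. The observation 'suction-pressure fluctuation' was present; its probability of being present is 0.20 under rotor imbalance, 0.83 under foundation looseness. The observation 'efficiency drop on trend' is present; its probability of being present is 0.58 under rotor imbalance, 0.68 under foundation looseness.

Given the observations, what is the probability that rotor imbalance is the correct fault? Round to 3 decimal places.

By Bayes' rule with conditional independence, the unnormalized weight for each hypothesis is prior × ∏ likelihoods:
  rotor imbalance: 0.376 × 0.52 × 0.20 × 0.58 = 0.02268
  foundation looseness: 0.624 × 0.86 × 0.83 × 0.68 = 0.30288
The unnormalized weights sum to 0.32556.
P(rotor imbalance | evidence) = 0.02268 / 0.32556 ≈ 0.070.

0.070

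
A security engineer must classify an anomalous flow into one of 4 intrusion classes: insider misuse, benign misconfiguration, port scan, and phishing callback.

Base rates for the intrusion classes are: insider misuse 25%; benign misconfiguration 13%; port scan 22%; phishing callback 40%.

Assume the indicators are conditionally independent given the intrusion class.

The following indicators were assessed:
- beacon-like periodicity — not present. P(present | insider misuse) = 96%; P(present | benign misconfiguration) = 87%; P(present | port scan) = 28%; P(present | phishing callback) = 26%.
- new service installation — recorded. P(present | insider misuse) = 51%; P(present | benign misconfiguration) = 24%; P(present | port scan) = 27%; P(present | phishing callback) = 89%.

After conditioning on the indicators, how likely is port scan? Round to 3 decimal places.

0.136

For each hypothesis, the unnormalized posterior weight is prior × product of the indicator likelihoods (using 1 − P(present | H) for each absent indicator):
  insider misuse: 0.25 × (1 − 0.96) × 0.51 = 0.0051
  benign misconfiguration: 0.13 × (1 − 0.87) × 0.24 = 0.004056
  port scan: 0.22 × (1 − 0.28) × 0.27 = 0.042768
  phishing callback: 0.40 × (1 − 0.26) × 0.89 = 0.26344
Normalizing constant Z = 0.0051 + 0.004056 + 0.042768 + 0.26344 = 0.31536.
P(port scan | evidence) = 0.042768 / 0.31536 ≈ 0.136.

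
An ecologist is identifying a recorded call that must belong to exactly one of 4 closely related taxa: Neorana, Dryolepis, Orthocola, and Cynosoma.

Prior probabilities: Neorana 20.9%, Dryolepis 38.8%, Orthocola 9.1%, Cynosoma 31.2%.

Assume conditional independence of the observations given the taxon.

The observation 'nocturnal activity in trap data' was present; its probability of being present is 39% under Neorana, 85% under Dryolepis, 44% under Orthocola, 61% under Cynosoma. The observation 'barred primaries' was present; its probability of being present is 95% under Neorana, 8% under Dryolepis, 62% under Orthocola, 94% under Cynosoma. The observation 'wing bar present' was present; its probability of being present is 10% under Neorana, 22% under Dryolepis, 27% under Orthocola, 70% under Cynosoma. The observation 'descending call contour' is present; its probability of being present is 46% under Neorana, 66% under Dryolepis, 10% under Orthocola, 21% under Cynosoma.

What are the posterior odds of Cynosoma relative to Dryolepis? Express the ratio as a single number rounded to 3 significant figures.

6.86

Unnormalized posterior weight (prior times the observation likelihoods) for each of the two hypotheses:
  Cynosoma: 0.312 × 0.61 × 0.94 × 0.70 × 0.21 = 0.026298
  Dryolepis: 0.388 × 0.85 × 0.08 × 0.22 × 0.66 = 0.003831
Posterior odds = 0.026298 / 0.003831 ≈ 6.86.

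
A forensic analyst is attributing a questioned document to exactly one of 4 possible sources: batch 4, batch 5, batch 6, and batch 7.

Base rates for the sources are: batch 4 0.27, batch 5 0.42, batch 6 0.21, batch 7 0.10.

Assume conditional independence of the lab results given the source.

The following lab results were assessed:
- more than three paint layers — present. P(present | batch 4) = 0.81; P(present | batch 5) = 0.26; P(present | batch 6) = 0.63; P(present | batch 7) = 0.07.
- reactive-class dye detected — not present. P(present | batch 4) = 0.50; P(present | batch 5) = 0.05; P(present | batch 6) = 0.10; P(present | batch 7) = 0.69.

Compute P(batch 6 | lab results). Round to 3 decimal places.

0.356

By Bayes' rule with conditional independence, the unnormalized weight for each hypothesis is prior × ∏ likelihoods (using 1 − P(present | H) for each absent lab result):
  batch 4: 0.27 × 0.81 × (1 − 0.50) = 0.10935
  batch 5: 0.42 × 0.26 × (1 − 0.05) = 0.10374
  batch 6: 0.21 × 0.63 × (1 − 0.10) = 0.11907
  batch 7: 0.10 × 0.07 × (1 − 0.69) = 0.00217
The unnormalized weights sum to 0.33433.
P(batch 6 | evidence) = 0.11907 / 0.33433 ≈ 0.356.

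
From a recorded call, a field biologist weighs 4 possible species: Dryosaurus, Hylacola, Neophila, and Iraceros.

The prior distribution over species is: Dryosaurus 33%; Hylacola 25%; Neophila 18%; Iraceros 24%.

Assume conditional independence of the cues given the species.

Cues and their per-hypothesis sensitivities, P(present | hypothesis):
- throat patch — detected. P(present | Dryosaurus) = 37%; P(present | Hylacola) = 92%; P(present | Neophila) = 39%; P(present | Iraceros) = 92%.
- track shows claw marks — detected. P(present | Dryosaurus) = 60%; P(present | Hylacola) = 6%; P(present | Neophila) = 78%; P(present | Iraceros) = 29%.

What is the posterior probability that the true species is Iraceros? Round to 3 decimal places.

0.311

For each hypothesis, the unnormalized posterior weight is prior × product of the cue likelihoods:
  Dryosaurus: 0.33 × 0.37 × 0.60 = 0.07326
  Hylacola: 0.25 × 0.92 × 0.06 = 0.0138
  Neophila: 0.18 × 0.39 × 0.78 = 0.054756
  Iraceros: 0.24 × 0.92 × 0.29 = 0.064032
The unnormalized weights sum to 0.20585.
P(Iraceros | evidence) = 0.064032 / 0.20585 ≈ 0.311.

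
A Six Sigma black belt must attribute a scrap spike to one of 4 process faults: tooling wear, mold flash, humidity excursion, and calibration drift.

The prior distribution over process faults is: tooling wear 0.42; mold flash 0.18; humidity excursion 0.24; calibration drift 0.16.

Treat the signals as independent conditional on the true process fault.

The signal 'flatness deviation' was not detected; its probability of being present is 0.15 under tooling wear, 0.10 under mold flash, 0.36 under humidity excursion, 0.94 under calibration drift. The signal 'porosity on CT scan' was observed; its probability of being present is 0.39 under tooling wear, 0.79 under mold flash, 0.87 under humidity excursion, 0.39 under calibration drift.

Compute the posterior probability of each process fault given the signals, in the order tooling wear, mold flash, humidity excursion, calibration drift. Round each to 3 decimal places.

0.344, 0.316, 0.330, 0.009

For each hypothesis, the unnormalized posterior weight is prior × product of the signal likelihoods (using 1 − P(present | H) for each absent signal):
  tooling wear: 0.42 × (1 − 0.15) × 0.39 = 0.13923
  mold flash: 0.18 × (1 − 0.10) × 0.79 = 0.12798
  humidity excursion: 0.24 × (1 − 0.36) × 0.87 = 0.13363
  calibration drift: 0.16 × (1 − 0.94) × 0.39 = 0.003744
Normalizing constant Z = 0.13923 + 0.12798 + 0.13363 + 0.003744 = 0.40459.
P(tooling wear | evidence) = 0.13923 / 0.40459 ≈ 0.344
P(mold flash | evidence) = 0.12798 / 0.40459 ≈ 0.316
P(humidity excursion | evidence) = 0.13363 / 0.40459 ≈ 0.330
P(calibration drift | evidence) = 0.003744 / 0.40459 ≈ 0.009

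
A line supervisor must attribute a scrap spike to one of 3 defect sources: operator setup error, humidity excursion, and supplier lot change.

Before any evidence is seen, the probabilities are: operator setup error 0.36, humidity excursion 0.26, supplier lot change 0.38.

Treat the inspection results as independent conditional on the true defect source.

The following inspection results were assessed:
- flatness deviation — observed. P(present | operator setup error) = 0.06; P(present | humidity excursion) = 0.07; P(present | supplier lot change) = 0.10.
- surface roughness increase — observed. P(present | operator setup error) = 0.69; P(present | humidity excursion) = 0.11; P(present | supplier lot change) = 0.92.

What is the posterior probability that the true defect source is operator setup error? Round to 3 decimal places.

Multiply each prior by the joint likelihood of the inspection result pattern:
  operator setup error: 0.36 × 0.06 × 0.69 = 0.014904
  humidity excursion: 0.26 × 0.07 × 0.11 = 0.002002
  supplier lot change: 0.38 × 0.10 × 0.92 = 0.03496
Marginal likelihood of the evidence = 0.051866.
P(operator setup error | evidence) = 0.014904 / 0.051866 ≈ 0.287.

0.287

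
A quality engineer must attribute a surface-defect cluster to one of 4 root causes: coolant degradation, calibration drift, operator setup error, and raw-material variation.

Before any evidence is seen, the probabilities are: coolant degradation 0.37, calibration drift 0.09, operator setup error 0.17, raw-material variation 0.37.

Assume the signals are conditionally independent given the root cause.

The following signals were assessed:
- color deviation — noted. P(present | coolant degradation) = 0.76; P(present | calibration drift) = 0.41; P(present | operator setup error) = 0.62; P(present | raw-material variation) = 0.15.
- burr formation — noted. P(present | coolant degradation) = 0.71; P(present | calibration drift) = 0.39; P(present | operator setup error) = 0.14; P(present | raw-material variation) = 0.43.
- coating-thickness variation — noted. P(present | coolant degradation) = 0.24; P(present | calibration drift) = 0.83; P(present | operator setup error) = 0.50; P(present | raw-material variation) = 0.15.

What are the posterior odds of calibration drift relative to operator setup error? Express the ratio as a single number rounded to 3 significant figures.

Unnormalized posterior weight (prior times the signal likelihoods) for each of the two hypotheses:
  calibration drift: 0.09 × 0.41 × 0.39 × 0.83 = 0.011945
  operator setup error: 0.17 × 0.62 × 0.14 × 0.50 = 0.007378
Posterior odds = 0.011945 / 0.007378 ≈ 1.62.

1.62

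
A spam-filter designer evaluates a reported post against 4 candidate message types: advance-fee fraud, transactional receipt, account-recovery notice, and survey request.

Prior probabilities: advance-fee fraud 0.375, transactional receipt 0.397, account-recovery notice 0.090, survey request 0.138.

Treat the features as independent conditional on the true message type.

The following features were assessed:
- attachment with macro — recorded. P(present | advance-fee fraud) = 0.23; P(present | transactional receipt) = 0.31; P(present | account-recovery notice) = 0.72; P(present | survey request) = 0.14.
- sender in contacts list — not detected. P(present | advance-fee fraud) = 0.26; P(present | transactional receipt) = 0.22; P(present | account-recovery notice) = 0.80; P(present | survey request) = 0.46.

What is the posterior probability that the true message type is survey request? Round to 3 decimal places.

For each hypothesis, the unnormalized posterior weight is prior × product of the feature likelihoods (using 1 − P(present | H) for each absent feature):
  advance-fee fraud: 0.375 × 0.23 × (1 − 0.26) = 0.063825
  transactional receipt: 0.397 × 0.31 × (1 − 0.22) = 0.095995
  account-recovery notice: 0.090 × 0.72 × (1 − 0.80) = 0.01296
  survey request: 0.138 × 0.14 × (1 − 0.46) = 0.010433
Normalizing constant Z = 0.063825 + 0.095995 + 0.01296 + 0.010433 = 0.18321.
P(survey request | evidence) = 0.010433 / 0.18321 ≈ 0.057.

0.057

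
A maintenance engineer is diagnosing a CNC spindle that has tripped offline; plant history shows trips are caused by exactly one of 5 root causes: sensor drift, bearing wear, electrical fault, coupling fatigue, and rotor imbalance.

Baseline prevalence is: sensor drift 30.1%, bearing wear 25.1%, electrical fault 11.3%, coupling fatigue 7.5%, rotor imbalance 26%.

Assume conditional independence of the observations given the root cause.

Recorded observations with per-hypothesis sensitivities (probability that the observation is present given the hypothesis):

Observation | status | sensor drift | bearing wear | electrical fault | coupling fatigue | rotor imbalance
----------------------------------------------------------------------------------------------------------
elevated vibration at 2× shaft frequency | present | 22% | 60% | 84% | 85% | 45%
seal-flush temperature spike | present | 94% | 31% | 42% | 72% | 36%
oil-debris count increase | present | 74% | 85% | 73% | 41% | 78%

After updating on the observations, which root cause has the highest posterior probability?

By Bayes' rule with conditional independence, the unnormalized weight for each hypothesis is prior × ∏ likelihoods:
  sensor drift: 0.301 × 0.22 × 0.94 × 0.74 = 0.046063
  bearing wear: 0.251 × 0.60 × 0.31 × 0.85 = 0.039683
  electrical fault: 0.113 × 0.84 × 0.42 × 0.73 = 0.029102
  coupling fatigue: 0.075 × 0.85 × 0.72 × 0.41 = 0.018819
  rotor imbalance: 0.260 × 0.45 × 0.36 × 0.78 = 0.032854
The unnormalized weights sum to 0.16652.
P(sensor drift | evidence) ≈ 0.046063 / 0.16652 ≈ 0.277
P(bearing wear | evidence) ≈ 0.039683 / 0.16652 ≈ 0.238
P(electrical fault | evidence) ≈ 0.029102 / 0.16652 ≈ 0.175
P(coupling fatigue | evidence) ≈ 0.018819 / 0.16652 ≈ 0.113
P(rotor imbalance | evidence) ≈ 0.032854 / 0.16652 ≈ 0.197
The largest is 0.277, so sensor drift is most probable.

sensor drift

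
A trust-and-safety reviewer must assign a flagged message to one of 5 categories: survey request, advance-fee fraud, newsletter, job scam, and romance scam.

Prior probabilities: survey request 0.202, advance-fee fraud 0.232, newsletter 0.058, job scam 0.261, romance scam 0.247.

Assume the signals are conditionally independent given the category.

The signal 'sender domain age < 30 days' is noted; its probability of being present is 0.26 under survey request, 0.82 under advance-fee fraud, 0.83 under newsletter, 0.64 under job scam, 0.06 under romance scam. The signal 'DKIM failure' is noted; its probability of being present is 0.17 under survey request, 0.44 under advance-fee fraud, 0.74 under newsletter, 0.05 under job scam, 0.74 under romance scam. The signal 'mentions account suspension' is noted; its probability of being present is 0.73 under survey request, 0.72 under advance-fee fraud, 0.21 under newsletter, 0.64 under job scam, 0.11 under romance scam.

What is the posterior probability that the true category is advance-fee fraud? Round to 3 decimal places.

0.746

Multiply each prior by the joint likelihood of the signal pattern:
  survey request: 0.202 × 0.26 × 0.17 × 0.73 = 0.0065177
  advance-fee fraud: 0.232 × 0.82 × 0.44 × 0.72 = 0.060268
  newsletter: 0.058 × 0.83 × 0.74 × 0.21 = 0.007481
  job scam: 0.261 × 0.64 × 0.05 × 0.64 = 0.0053453
  romance scam: 0.247 × 0.06 × 0.74 × 0.11 = 0.0012063
The unnormalized weights sum to 0.080818.
P(advance-fee fraud | evidence) = 0.060268 / 0.080818 ≈ 0.746.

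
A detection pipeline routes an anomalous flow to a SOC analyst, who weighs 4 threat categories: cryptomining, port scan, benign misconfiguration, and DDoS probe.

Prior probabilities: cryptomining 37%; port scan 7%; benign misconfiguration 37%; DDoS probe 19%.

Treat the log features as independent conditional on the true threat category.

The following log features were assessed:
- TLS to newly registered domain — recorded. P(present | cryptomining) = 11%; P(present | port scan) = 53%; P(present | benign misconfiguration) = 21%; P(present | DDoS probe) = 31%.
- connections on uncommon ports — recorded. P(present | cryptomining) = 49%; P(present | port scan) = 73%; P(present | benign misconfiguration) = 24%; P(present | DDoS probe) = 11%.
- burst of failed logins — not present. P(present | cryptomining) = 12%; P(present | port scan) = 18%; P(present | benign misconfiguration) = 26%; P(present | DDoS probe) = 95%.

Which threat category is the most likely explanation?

port scan

By Bayes' rule with conditional independence, the unnormalized weight for each hypothesis is prior × ∏ likelihoods (using 1 − P(present | H) for each absent log feature):
  cryptomining: 0.37 × 0.11 × 0.49 × (1 − 0.12) = 0.01755
  port scan: 0.07 × 0.53 × 0.73 × (1 − 0.18) = 0.022208
  benign misconfiguration: 0.37 × 0.21 × 0.24 × (1 − 0.26) = 0.0138
  DDoS probe: 0.19 × 0.31 × 0.11 × (1 − 0.95) = 0.00032395
Normalizing constant Z = 0.01755 + 0.022208 + 0.0138 + 0.00032395 = 0.053881.
P(cryptomining | evidence) ≈ 0.01755 / 0.053881 ≈ 0.326
P(port scan | evidence) ≈ 0.022208 / 0.053881 ≈ 0.412
P(benign misconfiguration | evidence) ≈ 0.0138 / 0.053881 ≈ 0.256
P(DDoS probe | evidence) ≈ 0.00032395 / 0.053881 ≈ 0.006
The largest is 0.412, so port scan is most probable.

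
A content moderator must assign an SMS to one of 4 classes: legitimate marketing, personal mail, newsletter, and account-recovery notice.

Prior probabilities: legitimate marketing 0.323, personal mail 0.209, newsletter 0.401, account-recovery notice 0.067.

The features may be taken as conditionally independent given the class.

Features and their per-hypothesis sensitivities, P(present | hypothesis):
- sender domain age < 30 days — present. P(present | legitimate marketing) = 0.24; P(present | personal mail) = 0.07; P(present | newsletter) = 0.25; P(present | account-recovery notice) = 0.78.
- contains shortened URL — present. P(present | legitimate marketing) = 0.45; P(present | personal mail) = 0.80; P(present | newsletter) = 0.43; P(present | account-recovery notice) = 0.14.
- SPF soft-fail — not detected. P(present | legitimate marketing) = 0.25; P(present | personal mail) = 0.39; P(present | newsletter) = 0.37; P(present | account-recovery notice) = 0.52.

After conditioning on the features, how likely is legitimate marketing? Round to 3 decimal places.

0.409

By Bayes' rule with conditional independence, the unnormalized weight for each hypothesis is prior × ∏ likelihoods (using 1 − P(present | H) for each absent feature):
  legitimate marketing: 0.323 × 0.24 × 0.45 × (1 − 0.25) = 0.026163
  personal mail: 0.209 × 0.07 × 0.80 × (1 − 0.39) = 0.0071394
  newsletter: 0.401 × 0.25 × 0.43 × (1 − 0.37) = 0.027158
  account-recovery notice: 0.067 × 0.78 × 0.14 × (1 − 0.52) = 0.0035119
Marginal likelihood of the evidence = 0.063972.
P(legitimate marketing | evidence) = 0.026163 / 0.063972 ≈ 0.409.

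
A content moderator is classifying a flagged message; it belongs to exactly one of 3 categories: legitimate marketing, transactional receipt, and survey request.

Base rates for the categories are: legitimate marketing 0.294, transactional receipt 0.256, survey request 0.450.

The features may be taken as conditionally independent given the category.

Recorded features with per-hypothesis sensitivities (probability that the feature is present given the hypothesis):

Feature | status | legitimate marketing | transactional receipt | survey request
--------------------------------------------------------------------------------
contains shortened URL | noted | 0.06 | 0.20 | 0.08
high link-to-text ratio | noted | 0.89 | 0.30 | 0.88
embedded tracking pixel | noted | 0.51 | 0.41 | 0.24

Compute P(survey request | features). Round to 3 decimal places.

For each hypothesis, the unnormalized posterior weight is prior × product of the feature likelihoods:
  legitimate marketing: 0.294 × 0.06 × 0.89 × 0.51 = 0.0080068
  transactional receipt: 0.256 × 0.20 × 0.30 × 0.41 = 0.0062976
  survey request: 0.450 × 0.08 × 0.88 × 0.24 = 0.0076032
Marginal likelihood of the evidence = 0.021908.
P(survey request | evidence) = 0.0076032 / 0.021908 ≈ 0.347.

0.347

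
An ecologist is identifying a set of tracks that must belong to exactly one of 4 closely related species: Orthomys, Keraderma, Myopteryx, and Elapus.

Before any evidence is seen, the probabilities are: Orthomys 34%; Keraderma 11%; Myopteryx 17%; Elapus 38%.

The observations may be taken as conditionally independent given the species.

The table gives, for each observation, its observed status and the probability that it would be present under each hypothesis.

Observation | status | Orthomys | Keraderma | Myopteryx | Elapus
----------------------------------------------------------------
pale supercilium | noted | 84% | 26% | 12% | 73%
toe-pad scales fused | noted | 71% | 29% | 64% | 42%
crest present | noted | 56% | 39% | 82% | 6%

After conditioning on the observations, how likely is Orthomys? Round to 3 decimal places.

By Bayes' rule with conditional independence, the unnormalized weight for each hypothesis is prior × ∏ likelihoods:
  Orthomys: 0.34 × 0.84 × 0.71 × 0.56 = 0.11355
  Keraderma: 0.11 × 0.26 × 0.29 × 0.39 = 0.0032347
  Myopteryx: 0.17 × 0.12 × 0.64 × 0.82 = 0.010706
  Elapus: 0.38 × 0.73 × 0.42 × 0.06 = 0.0069905
The unnormalized weights sum to 0.13449.
P(Orthomys | evidence) = 0.11355 / 0.13449 ≈ 0.844.

0.844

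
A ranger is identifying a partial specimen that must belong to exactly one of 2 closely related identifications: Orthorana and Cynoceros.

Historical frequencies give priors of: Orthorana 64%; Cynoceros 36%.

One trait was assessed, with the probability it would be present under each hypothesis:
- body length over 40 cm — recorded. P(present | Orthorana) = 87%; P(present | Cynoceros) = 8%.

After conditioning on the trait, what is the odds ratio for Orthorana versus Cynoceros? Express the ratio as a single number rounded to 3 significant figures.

19.3

Posterior odds equal prior odds times the likelihood ratio; only the two competing hypotheses matter.
  Orthorana: 0.64 × 0.87 = 0.5568
  Cynoceros: 0.36 × 0.08 = 0.0288
Posterior odds = 0.5568 / 0.0288 ≈ 19.3.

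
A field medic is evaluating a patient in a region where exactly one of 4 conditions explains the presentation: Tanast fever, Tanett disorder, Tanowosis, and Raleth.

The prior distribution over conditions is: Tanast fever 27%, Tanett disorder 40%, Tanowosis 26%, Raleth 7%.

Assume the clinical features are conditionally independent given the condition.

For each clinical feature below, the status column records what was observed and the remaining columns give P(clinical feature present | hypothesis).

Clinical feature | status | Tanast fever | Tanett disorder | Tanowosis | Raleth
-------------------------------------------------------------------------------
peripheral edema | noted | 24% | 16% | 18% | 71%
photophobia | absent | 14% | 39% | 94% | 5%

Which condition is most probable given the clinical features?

Multiply each prior by the joint likelihood of the clinical feature pattern (using 1 − P(present | H) for each absent clinical feature):
  Tanast fever: 0.27 × 0.24 × (1 − 0.14) = 0.055728
  Tanett disorder: 0.40 × 0.16 × (1 − 0.39) = 0.03904
  Tanowosis: 0.26 × 0.18 × (1 − 0.94) = 0.002808
  Raleth: 0.07 × 0.71 × (1 − 0.05) = 0.047215
Normalizing constant Z = 0.055728 + 0.03904 + 0.002808 + 0.047215 = 0.14479.
P(Tanast fever | evidence) ≈ 0.055728 / 0.14479 ≈ 0.385
P(Tanett disorder | evidence) ≈ 0.03904 / 0.14479 ≈ 0.270
P(Tanowosis | evidence) ≈ 0.002808 / 0.14479 ≈ 0.019
P(Raleth | evidence) ≈ 0.047215 / 0.14479 ≈ 0.326
The largest is 0.385, so Tanast fever is most probable.

Tanast fever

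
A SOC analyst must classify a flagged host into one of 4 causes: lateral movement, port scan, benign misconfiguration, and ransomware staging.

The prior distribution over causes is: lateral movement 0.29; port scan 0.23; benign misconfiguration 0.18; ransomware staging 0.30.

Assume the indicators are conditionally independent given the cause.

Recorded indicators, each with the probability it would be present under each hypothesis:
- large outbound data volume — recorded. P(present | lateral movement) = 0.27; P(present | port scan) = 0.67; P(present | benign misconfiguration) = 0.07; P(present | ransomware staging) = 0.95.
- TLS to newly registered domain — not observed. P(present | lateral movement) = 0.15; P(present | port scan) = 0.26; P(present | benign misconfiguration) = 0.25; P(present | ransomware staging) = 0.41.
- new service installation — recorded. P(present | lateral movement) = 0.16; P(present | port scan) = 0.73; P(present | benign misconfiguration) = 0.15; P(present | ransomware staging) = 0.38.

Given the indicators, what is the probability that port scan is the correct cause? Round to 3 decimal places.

For each hypothesis, the unnormalized posterior weight is prior × product of the indicator likelihoods (using 1 − P(present | H) for each absent indicator):
  lateral movement: 0.29 × 0.27 × (1 − 0.15) × 0.16 = 0.010649
  port scan: 0.23 × 0.67 × (1 − 0.26) × 0.73 = 0.083245
  benign misconfiguration: 0.18 × 0.07 × (1 − 0.25) × 0.15 = 0.0014175
  ransomware staging: 0.30 × 0.95 × (1 − 0.41) × 0.38 = 0.063897
Marginal likelihood of the evidence = 0.15921.
P(port scan | evidence) = 0.083245 / 0.15921 ≈ 0.523.

0.523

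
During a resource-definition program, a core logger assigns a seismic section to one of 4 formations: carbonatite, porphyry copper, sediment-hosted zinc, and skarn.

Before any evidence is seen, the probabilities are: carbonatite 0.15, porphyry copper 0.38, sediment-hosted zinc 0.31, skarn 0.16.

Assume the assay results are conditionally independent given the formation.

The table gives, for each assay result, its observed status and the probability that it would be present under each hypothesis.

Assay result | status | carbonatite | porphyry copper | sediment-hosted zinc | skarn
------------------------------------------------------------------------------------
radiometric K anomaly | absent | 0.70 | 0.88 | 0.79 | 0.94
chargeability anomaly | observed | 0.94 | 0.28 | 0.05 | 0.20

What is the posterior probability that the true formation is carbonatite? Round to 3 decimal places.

0.702

By Bayes' rule with conditional independence, the unnormalized weight for each hypothesis is prior × ∏ likelihoods (using 1 − P(present | H) for each absent assay result):
  carbonatite: 0.15 × (1 − 0.70) × 0.94 = 0.0423
  porphyry copper: 0.38 × (1 − 0.88) × 0.28 = 0.012768
  sediment-hosted zinc: 0.31 × (1 − 0.79) × 0.05 = 0.003255
  skarn: 0.16 × (1 − 0.94) × 0.20 = 0.00192
Marginal likelihood of the evidence = 0.060243.
P(carbonatite | evidence) = 0.0423 / 0.060243 ≈ 0.702.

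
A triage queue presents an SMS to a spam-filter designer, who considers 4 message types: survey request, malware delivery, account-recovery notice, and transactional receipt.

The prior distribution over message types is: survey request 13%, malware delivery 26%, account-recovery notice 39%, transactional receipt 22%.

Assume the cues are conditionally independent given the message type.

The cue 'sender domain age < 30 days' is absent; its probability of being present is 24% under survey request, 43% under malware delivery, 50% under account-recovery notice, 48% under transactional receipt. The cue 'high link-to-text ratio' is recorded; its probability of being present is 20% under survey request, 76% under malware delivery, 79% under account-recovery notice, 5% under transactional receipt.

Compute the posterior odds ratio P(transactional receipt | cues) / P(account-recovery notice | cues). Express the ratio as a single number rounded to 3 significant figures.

The normalizing constant cancels in an odds ratio, so compute prior × likelihood for the two hypotheses only (using 1 − P(present | H) for each absent cue):
  transactional receipt: 0.22 × (1 − 0.48) × 0.05 = 0.00572
  account-recovery notice: 0.39 × (1 − 0.50) × 0.79 = 0.15405
Posterior odds = 0.00572 / 0.15405 ≈ 0.0371.

0.0371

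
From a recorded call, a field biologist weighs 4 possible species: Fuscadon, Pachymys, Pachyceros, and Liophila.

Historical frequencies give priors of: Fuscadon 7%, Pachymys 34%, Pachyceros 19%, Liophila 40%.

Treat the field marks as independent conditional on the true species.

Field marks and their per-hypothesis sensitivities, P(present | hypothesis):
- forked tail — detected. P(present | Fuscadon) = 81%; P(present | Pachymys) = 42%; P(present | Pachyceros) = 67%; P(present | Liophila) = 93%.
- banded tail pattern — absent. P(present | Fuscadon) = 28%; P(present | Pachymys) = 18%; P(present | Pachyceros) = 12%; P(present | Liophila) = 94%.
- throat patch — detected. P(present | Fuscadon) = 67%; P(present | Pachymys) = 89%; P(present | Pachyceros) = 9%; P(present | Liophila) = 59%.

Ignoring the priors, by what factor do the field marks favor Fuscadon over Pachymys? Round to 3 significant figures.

The Bayes factor is the ratio of the joint likelihoods of the field mark pattern under the two hypotheses (using 1 − P(present | H) for each absent field mark).
  Fuscadon: 0.81 × (1 − 0.28) × 0.67 = 0.39074
  Pachymys: 0.42 × (1 − 0.18) × 0.89 = 0.30652
Bayes factor = 0.39074 / 0.30652 ≈ 1.27

1.27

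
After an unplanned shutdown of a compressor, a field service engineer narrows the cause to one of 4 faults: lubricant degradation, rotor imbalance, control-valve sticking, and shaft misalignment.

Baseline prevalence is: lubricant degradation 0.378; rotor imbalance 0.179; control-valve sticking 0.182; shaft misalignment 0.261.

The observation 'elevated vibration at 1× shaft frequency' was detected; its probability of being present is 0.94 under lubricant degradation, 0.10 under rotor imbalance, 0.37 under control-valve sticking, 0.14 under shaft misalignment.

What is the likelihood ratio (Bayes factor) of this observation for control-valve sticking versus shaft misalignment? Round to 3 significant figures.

2.64

The Bayes factor is the ratio of the two likelihoods.
  control-valve sticking: 0.37
  shaft misalignment: 0.14
Bayes factor = 0.37 / 0.14 ≈ 2.64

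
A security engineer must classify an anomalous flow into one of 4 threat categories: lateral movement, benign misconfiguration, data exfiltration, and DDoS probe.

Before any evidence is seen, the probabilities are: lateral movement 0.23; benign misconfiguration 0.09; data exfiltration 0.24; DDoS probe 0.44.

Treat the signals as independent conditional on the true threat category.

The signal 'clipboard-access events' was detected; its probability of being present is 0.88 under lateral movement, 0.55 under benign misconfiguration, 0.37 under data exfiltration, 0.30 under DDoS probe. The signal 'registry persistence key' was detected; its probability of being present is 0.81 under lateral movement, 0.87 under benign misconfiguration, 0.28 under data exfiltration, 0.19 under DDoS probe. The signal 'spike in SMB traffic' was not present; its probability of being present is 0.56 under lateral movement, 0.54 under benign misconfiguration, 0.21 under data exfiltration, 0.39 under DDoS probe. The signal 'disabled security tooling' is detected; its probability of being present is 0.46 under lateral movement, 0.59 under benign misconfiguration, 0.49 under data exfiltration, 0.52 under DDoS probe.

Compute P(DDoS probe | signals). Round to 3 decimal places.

Multiply each prior by the joint likelihood of the signal pattern (using 1 − P(present | H) for each absent signal):
  lateral movement: 0.23 × 0.88 × 0.81 × (1 − 0.56) × 0.46 = 0.033182
  benign misconfiguration: 0.09 × 0.55 × 0.87 × (1 − 0.54) × 0.59 = 0.011688
  data exfiltration: 0.24 × 0.37 × 0.28 × (1 − 0.21) × 0.49 = 0.0096249
  DDoS probe: 0.44 × 0.30 × 0.19 × (1 − 0.39) × 0.52 = 0.0079554
Marginal likelihood of the evidence = 0.06245.
P(DDoS probe | evidence) = 0.0079554 / 0.06245 ≈ 0.127.

0.127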